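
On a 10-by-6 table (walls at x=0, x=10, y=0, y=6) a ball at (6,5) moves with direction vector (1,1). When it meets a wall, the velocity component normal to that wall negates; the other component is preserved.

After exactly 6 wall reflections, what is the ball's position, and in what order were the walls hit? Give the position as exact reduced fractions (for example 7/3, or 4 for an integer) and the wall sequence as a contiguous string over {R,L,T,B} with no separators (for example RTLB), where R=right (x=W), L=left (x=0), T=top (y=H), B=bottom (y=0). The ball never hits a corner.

Final position: (5,0)
Wall sequence: TRBTLB

1. t=1 → T at (7,6); v=(1,-1)
2. t=3 → R at (10,3); v=(-1,-1)
3. t=3 → B at (7,0); v=(-1,1)
4. t=6 → T at (1,6); v=(-1,-1)
5. t=1 → L at (0,5); v=(1,-1)
6. t=5 → B at (5,0); v=(1,1)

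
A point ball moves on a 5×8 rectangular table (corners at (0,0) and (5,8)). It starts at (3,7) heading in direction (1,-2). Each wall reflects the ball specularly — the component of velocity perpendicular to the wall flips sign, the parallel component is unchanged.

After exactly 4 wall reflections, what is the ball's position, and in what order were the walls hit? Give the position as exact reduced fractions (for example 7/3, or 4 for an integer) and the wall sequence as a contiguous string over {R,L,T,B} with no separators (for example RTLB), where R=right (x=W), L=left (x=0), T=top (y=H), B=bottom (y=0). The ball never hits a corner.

Final position: (1/2,8)
Wall sequence: RBLT

1. t=2 → R at (5,3); v=(-1,-2)
2. t=3/2 → B at (7/2,0); v=(-1,2)
3. t=7/2 → L at (0,7); v=(1,2)
4. t=1/2 → T at (1/2,8); v=(1,-2)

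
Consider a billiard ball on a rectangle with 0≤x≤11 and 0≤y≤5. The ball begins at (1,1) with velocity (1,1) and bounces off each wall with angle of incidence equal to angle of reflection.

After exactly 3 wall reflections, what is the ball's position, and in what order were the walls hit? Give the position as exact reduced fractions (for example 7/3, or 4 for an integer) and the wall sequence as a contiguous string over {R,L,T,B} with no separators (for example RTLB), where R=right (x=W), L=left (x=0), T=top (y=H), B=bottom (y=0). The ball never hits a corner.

1. t=4 → T at (5,5); v=(1,-1)
2. t=5 → B at (10,0); v=(1,1)
3. t=1 → R at (11,1); v=(-1,1)

Final position: (11,1)
Wall sequence: TBR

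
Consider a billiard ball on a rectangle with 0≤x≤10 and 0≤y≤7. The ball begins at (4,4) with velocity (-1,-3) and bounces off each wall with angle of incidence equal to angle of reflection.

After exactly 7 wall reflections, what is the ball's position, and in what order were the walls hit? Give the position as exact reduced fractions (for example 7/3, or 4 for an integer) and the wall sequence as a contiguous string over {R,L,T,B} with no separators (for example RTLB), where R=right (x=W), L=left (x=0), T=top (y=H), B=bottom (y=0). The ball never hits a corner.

1. t=4/3 → B at (8/3,0); v=(-1,3)
2. t=7/3 → T at (1/3,7); v=(-1,-3)
3. t=1/3 → L at (0,6); v=(1,-3)
4. t=2 → B at (2,0); v=(1,3)
5. t=7/3 → T at (13/3,7); v=(1,-3)
6. t=7/3 → B at (20/3,0); v=(1,3)
7. t=7/3 → T at (9,7); v=(1,-3)

Final position: (9,7)
Wall sequence: BTLBTBT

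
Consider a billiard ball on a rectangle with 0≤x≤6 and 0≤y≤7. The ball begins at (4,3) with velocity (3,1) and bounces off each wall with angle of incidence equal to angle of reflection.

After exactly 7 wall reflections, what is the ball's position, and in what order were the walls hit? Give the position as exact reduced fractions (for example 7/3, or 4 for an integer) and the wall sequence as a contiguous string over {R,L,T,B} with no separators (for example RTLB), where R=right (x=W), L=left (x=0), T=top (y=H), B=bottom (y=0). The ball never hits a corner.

Final position: (0,1/3)
Wall sequence: RLTRLRL

1. t=2/3 → R at (6,11/3); v=(-3,1)
2. t=2 → L at (0,17/3); v=(3,1)
3. t=4/3 → T at (4,7); v=(3,-1)
4. t=2/3 → R at (6,19/3); v=(-3,-1)
5. t=2 → L at (0,13/3); v=(3,-1)
6. t=2 → R at (6,7/3); v=(-3,-1)
7. t=2 → L at (0,1/3); v=(3,-1)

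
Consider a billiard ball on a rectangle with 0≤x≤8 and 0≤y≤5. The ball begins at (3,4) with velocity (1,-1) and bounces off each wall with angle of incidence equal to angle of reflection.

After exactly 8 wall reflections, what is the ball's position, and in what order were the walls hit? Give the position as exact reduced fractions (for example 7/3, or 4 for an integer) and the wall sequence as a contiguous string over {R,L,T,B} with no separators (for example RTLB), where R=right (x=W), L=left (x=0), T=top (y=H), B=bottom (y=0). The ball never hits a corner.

Final position: (5,0)
Wall sequence: BRTLBTRB

1. t=4 → B at (7,0); v=(1,1)
2. t=1 → R at (8,1); v=(-1,1)
3. t=4 → T at (4,5); v=(-1,-1)
4. t=4 → L at (0,1); v=(1,-1)
5. t=1 → B at (1,0); v=(1,1)
6. t=5 → T at (6,5); v=(1,-1)
7. t=2 → R at (8,3); v=(-1,-1)
8. t=3 → B at (5,0); v=(-1,1)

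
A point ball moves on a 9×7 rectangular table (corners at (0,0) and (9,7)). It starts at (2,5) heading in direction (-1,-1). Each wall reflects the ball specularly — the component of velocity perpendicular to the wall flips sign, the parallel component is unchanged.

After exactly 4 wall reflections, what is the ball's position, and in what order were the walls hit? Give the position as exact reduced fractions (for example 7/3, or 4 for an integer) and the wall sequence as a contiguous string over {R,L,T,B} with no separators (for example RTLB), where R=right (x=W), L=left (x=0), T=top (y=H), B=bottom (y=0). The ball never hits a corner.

Final position: (8,7)
Wall sequence: LBRT

1. t=2 → L at (0,3); v=(1,-1)
2. t=3 → B at (3,0); v=(1,1)
3. t=6 → R at (9,6); v=(-1,1)
4. t=1 → T at (8,7); v=(-1,-1)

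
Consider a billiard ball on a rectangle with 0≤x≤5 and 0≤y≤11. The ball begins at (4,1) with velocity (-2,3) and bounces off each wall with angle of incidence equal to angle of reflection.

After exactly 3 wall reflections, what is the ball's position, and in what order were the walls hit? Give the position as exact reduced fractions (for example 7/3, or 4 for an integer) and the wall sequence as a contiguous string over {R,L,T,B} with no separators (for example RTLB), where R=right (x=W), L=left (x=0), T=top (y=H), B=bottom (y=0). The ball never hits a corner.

Final position: (5,15/2)
Wall sequence: LTR

1. t=2 → L at (0,7); v=(2,3)
2. t=4/3 → T at (8/3,11); v=(2,-3)
3. t=7/6 → R at (5,15/2); v=(-2,-3)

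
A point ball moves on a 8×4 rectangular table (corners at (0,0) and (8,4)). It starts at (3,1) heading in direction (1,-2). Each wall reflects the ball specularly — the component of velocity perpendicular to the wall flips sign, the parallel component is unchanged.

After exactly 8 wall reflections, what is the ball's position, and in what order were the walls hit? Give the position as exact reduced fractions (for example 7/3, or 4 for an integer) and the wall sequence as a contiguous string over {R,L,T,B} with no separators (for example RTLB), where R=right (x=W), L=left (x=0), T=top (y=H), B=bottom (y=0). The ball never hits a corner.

Final position: (1/2,0)
Wall sequence: BTBRTBTB

1. t=1/2 → B at (7/2,0); v=(1,2)
2. t=2 → T at (11/2,4); v=(1,-2)
3. t=2 → B at (15/2,0); v=(1,2)
4. t=1/2 → R at (8,1); v=(-1,2)
5. t=3/2 → T at (13/2,4); v=(-1,-2)
6. t=2 → B at (9/2,0); v=(-1,2)
7. t=2 → T at (5/2,4); v=(-1,-2)
8. t=2 → B at (1/2,0); v=(-1,2)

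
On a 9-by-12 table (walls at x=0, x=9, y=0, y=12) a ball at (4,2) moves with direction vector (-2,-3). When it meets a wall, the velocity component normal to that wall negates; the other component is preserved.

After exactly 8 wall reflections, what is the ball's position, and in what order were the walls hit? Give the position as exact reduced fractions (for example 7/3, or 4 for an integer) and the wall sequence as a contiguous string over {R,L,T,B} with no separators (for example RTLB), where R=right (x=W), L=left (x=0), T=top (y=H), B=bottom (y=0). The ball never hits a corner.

Final position: (9,7/2)
Wall sequence: BLTRBLTR

1. t=2/3 → B at (8/3,0); v=(-2,3)
2. t=4/3 → L at (0,4); v=(2,3)
3. t=8/3 → T at (16/3,12); v=(2,-3)
4. t=11/6 → R at (9,13/2); v=(-2,-3)
5. t=13/6 → B at (14/3,0); v=(-2,3)
6. t=7/3 → L at (0,7); v=(2,3)
7. t=5/3 → T at (10/3,12); v=(2,-3)
8. t=17/6 → R at (9,7/2); v=(-2,-3)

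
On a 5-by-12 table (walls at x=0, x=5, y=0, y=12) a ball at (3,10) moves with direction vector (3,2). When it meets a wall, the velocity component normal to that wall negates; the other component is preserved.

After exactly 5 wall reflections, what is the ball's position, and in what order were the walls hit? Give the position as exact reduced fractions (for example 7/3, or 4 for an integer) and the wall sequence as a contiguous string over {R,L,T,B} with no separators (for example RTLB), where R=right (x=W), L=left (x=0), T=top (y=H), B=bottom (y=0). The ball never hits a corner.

Final position: (0,8/3)
Wall sequence: RTLRL

1. t=2/3 → R at (5,34/3); v=(-3,2)
2. t=1/3 → T at (4,12); v=(-3,-2)
3. t=4/3 → L at (0,28/3); v=(3,-2)
4. t=5/3 → R at (5,6); v=(-3,-2)
5. t=5/3 → L at (0,8/3); v=(3,-2)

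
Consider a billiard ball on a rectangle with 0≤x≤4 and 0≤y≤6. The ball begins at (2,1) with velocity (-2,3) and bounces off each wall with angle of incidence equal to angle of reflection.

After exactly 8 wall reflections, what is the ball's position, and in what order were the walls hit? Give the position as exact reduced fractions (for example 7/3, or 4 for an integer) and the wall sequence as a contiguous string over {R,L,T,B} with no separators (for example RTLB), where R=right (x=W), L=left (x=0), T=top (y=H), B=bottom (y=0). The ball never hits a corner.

Final position: (8/3,0)
Wall sequence: LTRBLTRB

1. t=1 → L at (0,4); v=(2,3)
2. t=2/3 → T at (4/3,6); v=(2,-3)
3. t=4/3 → R at (4,2); v=(-2,-3)
4. t=2/3 → B at (8/3,0); v=(-2,3)
5. t=4/3 → L at (0,4); v=(2,3)
6. t=2/3 → T at (4/3,6); v=(2,-3)
7. t=4/3 → R at (4,2); v=(-2,-3)
8. t=2/3 → B at (8/3,0); v=(-2,3)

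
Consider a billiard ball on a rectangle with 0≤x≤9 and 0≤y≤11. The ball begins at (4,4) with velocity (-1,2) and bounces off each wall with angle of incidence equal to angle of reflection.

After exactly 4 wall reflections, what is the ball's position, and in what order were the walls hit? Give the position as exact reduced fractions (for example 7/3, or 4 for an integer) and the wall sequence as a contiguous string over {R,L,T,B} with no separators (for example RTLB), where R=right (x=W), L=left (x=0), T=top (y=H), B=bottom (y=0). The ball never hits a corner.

Final position: (9,8)
Wall sequence: TLBR

1. t=7/2 → T at (1/2,11); v=(-1,-2)
2. t=1/2 → L at (0,10); v=(1,-2)
3. t=5 → B at (5,0); v=(1,2)
4. t=4 → R at (9,8); v=(-1,2)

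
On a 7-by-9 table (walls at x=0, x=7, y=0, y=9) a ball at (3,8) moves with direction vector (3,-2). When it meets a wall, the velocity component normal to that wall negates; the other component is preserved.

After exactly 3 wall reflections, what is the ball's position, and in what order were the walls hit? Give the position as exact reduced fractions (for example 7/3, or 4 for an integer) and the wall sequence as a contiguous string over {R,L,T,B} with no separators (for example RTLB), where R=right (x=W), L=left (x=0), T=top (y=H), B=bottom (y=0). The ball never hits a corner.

Final position: (1,0)
Wall sequence: RLB

1. t=4/3 → R at (7,16/3); v=(-3,-2)
2. t=7/3 → L at (0,2/3); v=(3,-2)
3. t=1/3 → B at (1,0); v=(3,2)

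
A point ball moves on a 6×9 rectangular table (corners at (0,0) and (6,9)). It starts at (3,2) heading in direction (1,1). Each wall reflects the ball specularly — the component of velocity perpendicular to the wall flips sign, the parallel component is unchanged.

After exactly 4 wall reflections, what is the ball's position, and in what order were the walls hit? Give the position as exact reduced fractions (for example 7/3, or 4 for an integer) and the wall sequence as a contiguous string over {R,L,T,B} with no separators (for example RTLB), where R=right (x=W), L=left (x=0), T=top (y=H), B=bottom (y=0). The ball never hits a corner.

1. t=3 → R at (6,5); v=(-1,1)
2. t=4 → T at (2,9); v=(-1,-1)
3. t=2 → L at (0,7); v=(1,-1)
4. t=6 → R at (6,1); v=(-1,-1)

Final position: (6,1)
Wall sequence: RTLR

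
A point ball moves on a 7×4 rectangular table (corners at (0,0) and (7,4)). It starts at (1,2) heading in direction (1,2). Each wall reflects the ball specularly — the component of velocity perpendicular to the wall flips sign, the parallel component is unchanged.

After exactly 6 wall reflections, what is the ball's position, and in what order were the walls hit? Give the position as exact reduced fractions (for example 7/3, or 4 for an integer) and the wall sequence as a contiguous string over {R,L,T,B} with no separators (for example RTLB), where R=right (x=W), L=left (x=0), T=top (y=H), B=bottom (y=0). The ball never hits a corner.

Final position: (4,4)
Wall sequence: TBTRBT

1. t=1 → T at (2,4); v=(1,-2)
2. t=2 → B at (4,0); v=(1,2)
3. t=2 → T at (6,4); v=(1,-2)
4. t=1 → R at (7,2); v=(-1,-2)
5. t=1 → B at (6,0); v=(-1,2)
6. t=2 → T at (4,4); v=(-1,-2)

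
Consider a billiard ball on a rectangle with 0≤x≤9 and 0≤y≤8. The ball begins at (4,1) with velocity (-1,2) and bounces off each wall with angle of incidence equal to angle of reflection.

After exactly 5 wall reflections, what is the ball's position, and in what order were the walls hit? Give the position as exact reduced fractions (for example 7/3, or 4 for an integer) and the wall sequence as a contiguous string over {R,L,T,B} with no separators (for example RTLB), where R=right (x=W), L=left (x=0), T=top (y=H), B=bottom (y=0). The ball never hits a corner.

Final position: (9,5)
Wall sequence: TLBTR

1. t=7/2 → T at (1/2,8); v=(-1,-2)
2. t=1/2 → L at (0,7); v=(1,-2)
3. t=7/2 → B at (7/2,0); v=(1,2)
4. t=4 → T at (15/2,8); v=(1,-2)
5. t=3/2 → R at (9,5); v=(-1,-2)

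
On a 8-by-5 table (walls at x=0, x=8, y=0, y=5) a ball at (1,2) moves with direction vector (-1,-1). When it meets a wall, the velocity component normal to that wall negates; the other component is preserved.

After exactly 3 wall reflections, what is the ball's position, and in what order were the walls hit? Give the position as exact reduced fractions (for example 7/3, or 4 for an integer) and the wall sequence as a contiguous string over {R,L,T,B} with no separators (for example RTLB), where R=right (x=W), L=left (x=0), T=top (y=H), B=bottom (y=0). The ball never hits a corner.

Final position: (6,5)
Wall sequence: LBT

1. t=1 → L at (0,1); v=(1,-1)
2. t=1 → B at (1,0); v=(1,1)
3. t=5 → T at (6,5); v=(1,-1)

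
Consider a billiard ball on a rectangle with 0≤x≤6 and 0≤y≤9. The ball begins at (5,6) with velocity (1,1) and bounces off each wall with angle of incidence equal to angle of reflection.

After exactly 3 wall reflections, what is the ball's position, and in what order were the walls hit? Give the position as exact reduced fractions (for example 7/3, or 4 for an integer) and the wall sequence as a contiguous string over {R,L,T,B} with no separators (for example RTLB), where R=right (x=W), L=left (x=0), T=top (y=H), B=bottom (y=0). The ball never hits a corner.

1. t=1 → R at (6,7); v=(-1,1)
2. t=2 → T at (4,9); v=(-1,-1)
3. t=4 → L at (0,5); v=(1,-1)

Final position: (0,5)
Wall sequence: RTL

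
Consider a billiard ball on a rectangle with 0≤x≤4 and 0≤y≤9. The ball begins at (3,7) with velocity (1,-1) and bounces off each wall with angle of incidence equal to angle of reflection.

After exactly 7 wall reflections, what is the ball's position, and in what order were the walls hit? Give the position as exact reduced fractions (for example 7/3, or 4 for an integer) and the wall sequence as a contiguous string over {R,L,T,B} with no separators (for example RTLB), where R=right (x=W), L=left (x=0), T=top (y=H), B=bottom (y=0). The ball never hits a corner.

1. t=1 → R at (4,6); v=(-1,-1)
2. t=4 → L at (0,2); v=(1,-1)
3. t=2 → B at (2,0); v=(1,1)
4. t=2 → R at (4,2); v=(-1,1)
5. t=4 → L at (0,6); v=(1,1)
6. t=3 → T at (3,9); v=(1,-1)
7. t=1 → R at (4,8); v=(-1,-1)

Final position: (4,8)
Wall sequence: RLBRLTR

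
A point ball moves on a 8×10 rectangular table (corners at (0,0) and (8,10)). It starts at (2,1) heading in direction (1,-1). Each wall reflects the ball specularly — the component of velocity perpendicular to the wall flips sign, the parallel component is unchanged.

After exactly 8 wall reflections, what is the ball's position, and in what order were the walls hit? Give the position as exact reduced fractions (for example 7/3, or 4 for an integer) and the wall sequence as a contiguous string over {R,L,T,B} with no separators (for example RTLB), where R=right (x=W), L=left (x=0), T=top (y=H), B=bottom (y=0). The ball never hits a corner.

1. t=1 → B at (3,0); v=(1,1)
2. t=5 → R at (8,5); v=(-1,1)
3. t=5 → T at (3,10); v=(-1,-1)
4. t=3 → L at (0,7); v=(1,-1)
5. t=7 → B at (7,0); v=(1,1)
6. t=1 → R at (8,1); v=(-1,1)
7. t=8 → L at (0,9); v=(1,1)
8. t=1 → T at (1,10); v=(1,-1)

Final position: (1,10)
Wall sequence: BRTLBRLT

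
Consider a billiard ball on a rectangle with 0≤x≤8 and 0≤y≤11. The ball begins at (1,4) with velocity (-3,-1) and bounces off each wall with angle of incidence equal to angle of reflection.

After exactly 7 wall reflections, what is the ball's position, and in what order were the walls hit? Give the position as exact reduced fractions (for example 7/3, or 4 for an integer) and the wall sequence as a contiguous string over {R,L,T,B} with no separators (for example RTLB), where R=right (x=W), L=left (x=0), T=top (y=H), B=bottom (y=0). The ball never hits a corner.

1. t=1/3 → L at (0,11/3); v=(3,-1)
2. t=8/3 → R at (8,1); v=(-3,-1)
3. t=1 → B at (5,0); v=(-3,1)
4. t=5/3 → L at (0,5/3); v=(3,1)
5. t=8/3 → R at (8,13/3); v=(-3,1)
6. t=8/3 → L at (0,7); v=(3,1)
7. t=8/3 → R at (8,29/3); v=(-3,1)

Final position: (8,29/3)
Wall sequence: LRBLRLR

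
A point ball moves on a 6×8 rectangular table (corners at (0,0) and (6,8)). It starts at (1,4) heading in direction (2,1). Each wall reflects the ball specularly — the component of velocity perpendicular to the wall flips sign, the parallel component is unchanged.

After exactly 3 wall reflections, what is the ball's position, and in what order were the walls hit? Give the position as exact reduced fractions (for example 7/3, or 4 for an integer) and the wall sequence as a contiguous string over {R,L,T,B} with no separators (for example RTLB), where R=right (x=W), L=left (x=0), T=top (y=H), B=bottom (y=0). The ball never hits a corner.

Final position: (0,13/2)
Wall sequence: RTL

1. t=5/2 → R at (6,13/2); v=(-2,1)
2. t=3/2 → T at (3,8); v=(-2,-1)
3. t=3/2 → L at (0,13/2); v=(2,-1)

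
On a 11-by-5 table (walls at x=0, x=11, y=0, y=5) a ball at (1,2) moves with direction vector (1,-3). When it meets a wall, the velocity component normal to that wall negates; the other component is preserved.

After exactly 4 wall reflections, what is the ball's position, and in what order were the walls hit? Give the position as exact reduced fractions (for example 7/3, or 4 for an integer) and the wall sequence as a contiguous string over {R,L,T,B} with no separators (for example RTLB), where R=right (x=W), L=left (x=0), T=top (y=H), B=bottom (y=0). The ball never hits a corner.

1. t=2/3 → B at (5/3,0); v=(1,3)
2. t=5/3 → T at (10/3,5); v=(1,-3)
3. t=5/3 → B at (5,0); v=(1,3)
4. t=5/3 → T at (20/3,5); v=(1,-3)

Final position: (20/3,5)
Wall sequence: BTBT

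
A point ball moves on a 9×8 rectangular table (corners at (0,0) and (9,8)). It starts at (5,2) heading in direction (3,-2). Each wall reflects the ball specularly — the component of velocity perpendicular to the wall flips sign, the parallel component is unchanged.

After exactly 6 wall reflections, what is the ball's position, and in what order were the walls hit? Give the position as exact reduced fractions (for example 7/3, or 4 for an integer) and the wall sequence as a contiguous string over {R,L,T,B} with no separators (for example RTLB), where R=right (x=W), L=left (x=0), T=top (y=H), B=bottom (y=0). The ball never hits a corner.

Final position: (4,0)
Wall sequence: BRLTRB

1. t=1 → B at (8,0); v=(3,2)
2. t=1/3 → R at (9,2/3); v=(-3,2)
3. t=3 → L at (0,20/3); v=(3,2)
4. t=2/3 → T at (2,8); v=(3,-2)
5. t=7/3 → R at (9,10/3); v=(-3,-2)
6. t=5/3 → B at (4,0); v=(-3,2)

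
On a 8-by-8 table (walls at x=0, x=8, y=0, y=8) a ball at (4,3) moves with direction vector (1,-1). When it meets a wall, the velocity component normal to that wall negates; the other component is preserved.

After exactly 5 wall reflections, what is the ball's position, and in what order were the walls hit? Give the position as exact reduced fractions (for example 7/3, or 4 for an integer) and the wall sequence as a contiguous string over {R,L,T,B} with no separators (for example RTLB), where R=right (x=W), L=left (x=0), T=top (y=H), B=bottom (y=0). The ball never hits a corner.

1. t=3 → B at (7,0); v=(1,1)
2. t=1 → R at (8,1); v=(-1,1)
3. t=7 → T at (1,8); v=(-1,-1)
4. t=1 → L at (0,7); v=(1,-1)
5. t=7 → B at (7,0); v=(1,1)

Final position: (7,0)
Wall sequence: BRTLB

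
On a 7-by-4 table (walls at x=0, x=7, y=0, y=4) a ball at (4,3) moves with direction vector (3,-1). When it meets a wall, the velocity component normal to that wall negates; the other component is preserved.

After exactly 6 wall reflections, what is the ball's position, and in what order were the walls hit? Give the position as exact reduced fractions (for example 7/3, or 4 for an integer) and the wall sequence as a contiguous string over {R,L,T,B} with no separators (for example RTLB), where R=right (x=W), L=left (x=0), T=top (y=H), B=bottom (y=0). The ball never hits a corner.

Final position: (0,3)
Wall sequence: RBLRTL

1. t=1 → R at (7,2); v=(-3,-1)
2. t=2 → B at (1,0); v=(-3,1)
3. t=1/3 → L at (0,1/3); v=(3,1)
4. t=7/3 → R at (7,8/3); v=(-3,1)
5. t=4/3 → T at (3,4); v=(-3,-1)
6. t=1 → L at (0,3); v=(3,-1)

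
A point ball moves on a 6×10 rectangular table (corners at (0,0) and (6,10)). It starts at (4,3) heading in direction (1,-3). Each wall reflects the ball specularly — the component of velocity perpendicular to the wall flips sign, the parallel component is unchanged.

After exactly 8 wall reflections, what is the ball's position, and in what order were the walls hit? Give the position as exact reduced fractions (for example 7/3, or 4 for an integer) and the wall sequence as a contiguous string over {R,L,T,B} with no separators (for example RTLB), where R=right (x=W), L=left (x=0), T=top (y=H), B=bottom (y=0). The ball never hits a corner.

1. t=1 → B at (5,0); v=(1,3)
2. t=1 → R at (6,3); v=(-1,3)
3. t=7/3 → T at (11/3,10); v=(-1,-3)
4. t=10/3 → B at (1/3,0); v=(-1,3)
5. t=1/3 → L at (0,1); v=(1,3)
6. t=3 → T at (3,10); v=(1,-3)
7. t=3 → R at (6,1); v=(-1,-3)
8. t=1/3 → B at (17/3,0); v=(-1,3)

Final position: (17/3,0)
Wall sequence: BRTBLTRB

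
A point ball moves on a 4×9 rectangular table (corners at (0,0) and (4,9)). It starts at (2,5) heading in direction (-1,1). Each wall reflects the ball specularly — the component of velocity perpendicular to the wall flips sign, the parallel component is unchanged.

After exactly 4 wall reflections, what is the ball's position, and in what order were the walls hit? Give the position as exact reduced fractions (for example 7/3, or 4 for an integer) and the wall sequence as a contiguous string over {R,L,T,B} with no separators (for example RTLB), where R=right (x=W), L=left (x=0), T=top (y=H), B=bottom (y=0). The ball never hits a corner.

1. t=2 → L at (0,7); v=(1,1)
2. t=2 → T at (2,9); v=(1,-1)
3. t=2 → R at (4,7); v=(-1,-1)
4. t=4 → L at (0,3); v=(1,-1)

Final position: (0,3)
Wall sequence: LTRL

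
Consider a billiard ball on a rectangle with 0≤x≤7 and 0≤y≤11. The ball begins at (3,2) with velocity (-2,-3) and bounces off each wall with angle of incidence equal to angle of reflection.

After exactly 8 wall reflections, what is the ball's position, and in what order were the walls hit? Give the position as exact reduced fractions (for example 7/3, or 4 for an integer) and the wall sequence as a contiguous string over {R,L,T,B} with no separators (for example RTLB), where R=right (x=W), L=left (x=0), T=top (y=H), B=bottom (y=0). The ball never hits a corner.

Final position: (7,10)
Wall sequence: BLTRBLTR

1. t=2/3 → B at (5/3,0); v=(-2,3)
2. t=5/6 → L at (0,5/2); v=(2,3)
3. t=17/6 → T at (17/3,11); v=(2,-3)
4. t=2/3 → R at (7,9); v=(-2,-3)
5. t=3 → B at (1,0); v=(-2,3)
6. t=1/2 → L at (0,3/2); v=(2,3)
7. t=19/6 → T at (19/3,11); v=(2,-3)
8. t=1/3 → R at (7,10); v=(-2,-3)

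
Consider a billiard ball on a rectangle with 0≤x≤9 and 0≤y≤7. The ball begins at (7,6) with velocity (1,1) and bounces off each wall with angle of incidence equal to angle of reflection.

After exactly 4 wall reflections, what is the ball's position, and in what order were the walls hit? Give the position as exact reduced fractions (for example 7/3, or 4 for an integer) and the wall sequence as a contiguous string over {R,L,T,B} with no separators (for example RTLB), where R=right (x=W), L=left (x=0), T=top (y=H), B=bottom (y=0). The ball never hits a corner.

1. t=1 → T at (8,7); v=(1,-1)
2. t=1 → R at (9,6); v=(-1,-1)
3. t=6 → B at (3,0); v=(-1,1)
4. t=3 → L at (0,3); v=(1,1)

Final position: (0,3)
Wall sequence: TRBL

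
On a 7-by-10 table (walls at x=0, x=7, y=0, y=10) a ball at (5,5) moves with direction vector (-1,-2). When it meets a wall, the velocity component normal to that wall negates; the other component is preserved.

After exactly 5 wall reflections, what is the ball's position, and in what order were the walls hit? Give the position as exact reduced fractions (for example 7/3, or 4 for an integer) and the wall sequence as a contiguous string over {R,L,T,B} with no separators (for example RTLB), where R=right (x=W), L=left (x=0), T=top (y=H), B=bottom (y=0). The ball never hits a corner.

Final position: (13/2,0)
Wall sequence: BLTRB

1. t=5/2 → B at (5/2,0); v=(-1,2)
2. t=5/2 → L at (0,5); v=(1,2)
3. t=5/2 → T at (5/2,10); v=(1,-2)
4. t=9/2 → R at (7,1); v=(-1,-2)
5. t=1/2 → B at (13/2,0); v=(-1,2)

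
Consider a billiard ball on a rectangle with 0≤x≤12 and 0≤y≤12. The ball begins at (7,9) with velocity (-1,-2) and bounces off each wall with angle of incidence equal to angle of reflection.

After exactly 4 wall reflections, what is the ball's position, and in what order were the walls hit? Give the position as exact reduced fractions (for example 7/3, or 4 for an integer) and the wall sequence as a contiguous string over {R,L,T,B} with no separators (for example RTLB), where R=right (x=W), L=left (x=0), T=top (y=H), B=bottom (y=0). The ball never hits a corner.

Final position: (19/2,0)
Wall sequence: BLTB

1. t=9/2 → B at (5/2,0); v=(-1,2)
2. t=5/2 → L at (0,5); v=(1,2)
3. t=7/2 → T at (7/2,12); v=(1,-2)
4. t=6 → B at (19/2,0); v=(1,2)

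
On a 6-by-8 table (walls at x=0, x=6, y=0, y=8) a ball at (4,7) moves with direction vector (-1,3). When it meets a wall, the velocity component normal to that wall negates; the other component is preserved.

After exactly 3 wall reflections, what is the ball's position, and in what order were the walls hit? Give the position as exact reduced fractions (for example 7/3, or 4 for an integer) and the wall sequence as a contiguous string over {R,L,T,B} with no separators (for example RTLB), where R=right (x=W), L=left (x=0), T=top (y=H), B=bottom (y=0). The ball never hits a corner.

1. t=1/3 → T at (11/3,8); v=(-1,-3)
2. t=8/3 → B at (1,0); v=(-1,3)
3. t=1 → L at (0,3); v=(1,3)

Final position: (0,3)
Wall sequence: TBL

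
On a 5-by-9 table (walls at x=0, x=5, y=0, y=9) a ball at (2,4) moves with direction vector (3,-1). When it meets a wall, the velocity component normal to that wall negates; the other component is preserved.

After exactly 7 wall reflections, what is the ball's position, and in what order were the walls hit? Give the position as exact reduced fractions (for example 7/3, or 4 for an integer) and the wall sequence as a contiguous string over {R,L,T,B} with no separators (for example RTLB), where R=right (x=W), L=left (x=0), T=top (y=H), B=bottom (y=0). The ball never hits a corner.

1. t=1 → R at (5,3); v=(-3,-1)
2. t=5/3 → L at (0,4/3); v=(3,-1)
3. t=4/3 → B at (4,0); v=(3,1)
4. t=1/3 → R at (5,1/3); v=(-3,1)
5. t=5/3 → L at (0,2); v=(3,1)
6. t=5/3 → R at (5,11/3); v=(-3,1)
7. t=5/3 → L at (0,16/3); v=(3,1)

Final position: (0,16/3)
Wall sequence: RLBRLRL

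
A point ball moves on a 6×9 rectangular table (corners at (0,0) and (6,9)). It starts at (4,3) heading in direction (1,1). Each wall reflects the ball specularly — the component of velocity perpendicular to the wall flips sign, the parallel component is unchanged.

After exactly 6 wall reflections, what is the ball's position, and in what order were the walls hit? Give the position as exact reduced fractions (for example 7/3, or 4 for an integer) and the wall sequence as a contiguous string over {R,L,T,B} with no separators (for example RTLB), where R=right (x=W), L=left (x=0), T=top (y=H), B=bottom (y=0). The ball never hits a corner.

1. t=2 → R at (6,5); v=(-1,1)
2. t=4 → T at (2,9); v=(-1,-1)
3. t=2 → L at (0,7); v=(1,-1)
4. t=6 → R at (6,1); v=(-1,-1)
5. t=1 → B at (5,0); v=(-1,1)
6. t=5 → L at (0,5); v=(1,1)

Final position: (0,5)
Wall sequence: RTLRBL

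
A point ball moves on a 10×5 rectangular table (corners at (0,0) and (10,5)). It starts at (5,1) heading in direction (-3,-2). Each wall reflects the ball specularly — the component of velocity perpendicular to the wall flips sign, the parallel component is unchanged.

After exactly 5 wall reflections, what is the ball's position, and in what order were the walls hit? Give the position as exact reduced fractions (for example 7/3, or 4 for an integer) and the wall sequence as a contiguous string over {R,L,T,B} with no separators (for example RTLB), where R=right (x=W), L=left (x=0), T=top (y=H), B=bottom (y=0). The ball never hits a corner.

Final position: (17/2,0)
Wall sequence: BLTRB

1. t=1/2 → B at (7/2,0); v=(-3,2)
2. t=7/6 → L at (0,7/3); v=(3,2)
3. t=4/3 → T at (4,5); v=(3,-2)
4. t=2 → R at (10,1); v=(-3,-2)
5. t=1/2 → B at (17/2,0); v=(-3,2)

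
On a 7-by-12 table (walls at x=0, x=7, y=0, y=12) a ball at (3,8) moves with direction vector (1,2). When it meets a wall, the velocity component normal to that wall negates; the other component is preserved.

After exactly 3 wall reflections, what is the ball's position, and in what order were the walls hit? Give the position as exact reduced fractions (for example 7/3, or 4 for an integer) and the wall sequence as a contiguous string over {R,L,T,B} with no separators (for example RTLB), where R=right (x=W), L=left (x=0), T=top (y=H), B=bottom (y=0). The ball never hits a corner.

Final position: (3,0)
Wall sequence: TRB

1. t=2 → T at (5,12); v=(1,-2)
2. t=2 → R at (7,8); v=(-1,-2)
3. t=4 → B at (3,0); v=(-1,2)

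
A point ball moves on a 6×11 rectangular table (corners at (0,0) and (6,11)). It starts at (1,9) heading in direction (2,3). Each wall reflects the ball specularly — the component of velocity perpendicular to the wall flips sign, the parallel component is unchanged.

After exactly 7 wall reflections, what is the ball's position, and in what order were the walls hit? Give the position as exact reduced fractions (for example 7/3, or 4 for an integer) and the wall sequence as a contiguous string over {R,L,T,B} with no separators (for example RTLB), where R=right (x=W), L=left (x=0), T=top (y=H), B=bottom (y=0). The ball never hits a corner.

1. t=2/3 → T at (7/3,11); v=(2,-3)
2. t=11/6 → R at (6,11/2); v=(-2,-3)
3. t=11/6 → B at (7/3,0); v=(-2,3)
4. t=7/6 → L at (0,7/2); v=(2,3)
5. t=5/2 → T at (5,11); v=(2,-3)
6. t=1/2 → R at (6,19/2); v=(-2,-3)
7. t=3 → L at (0,1/2); v=(2,-3)

Final position: (0,1/2)
Wall sequence: TRBLTRL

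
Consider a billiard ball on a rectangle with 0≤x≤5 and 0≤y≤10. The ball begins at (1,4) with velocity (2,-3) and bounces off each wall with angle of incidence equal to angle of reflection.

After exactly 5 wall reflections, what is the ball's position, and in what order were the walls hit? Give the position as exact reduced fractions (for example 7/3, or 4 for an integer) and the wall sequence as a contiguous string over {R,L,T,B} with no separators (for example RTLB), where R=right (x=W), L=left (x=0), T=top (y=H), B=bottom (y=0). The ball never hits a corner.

Final position: (5,3)
Wall sequence: BRLTR

1. t=4/3 → B at (11/3,0); v=(2,3)
2. t=2/3 → R at (5,2); v=(-2,3)
3. t=5/2 → L at (0,19/2); v=(2,3)
4. t=1/6 → T at (1/3,10); v=(2,-3)
5. t=7/3 → R at (5,3); v=(-2,-3)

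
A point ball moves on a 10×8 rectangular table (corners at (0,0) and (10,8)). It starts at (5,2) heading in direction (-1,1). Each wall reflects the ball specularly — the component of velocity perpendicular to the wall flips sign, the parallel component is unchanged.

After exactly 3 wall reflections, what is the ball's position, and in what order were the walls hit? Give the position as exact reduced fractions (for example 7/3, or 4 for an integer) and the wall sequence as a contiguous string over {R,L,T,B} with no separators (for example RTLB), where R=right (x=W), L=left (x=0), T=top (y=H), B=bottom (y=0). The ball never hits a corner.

1. t=5 → L at (0,7); v=(1,1)
2. t=1 → T at (1,8); v=(1,-1)
3. t=8 → B at (9,0); v=(1,1)

Final position: (9,0)
Wall sequence: LTB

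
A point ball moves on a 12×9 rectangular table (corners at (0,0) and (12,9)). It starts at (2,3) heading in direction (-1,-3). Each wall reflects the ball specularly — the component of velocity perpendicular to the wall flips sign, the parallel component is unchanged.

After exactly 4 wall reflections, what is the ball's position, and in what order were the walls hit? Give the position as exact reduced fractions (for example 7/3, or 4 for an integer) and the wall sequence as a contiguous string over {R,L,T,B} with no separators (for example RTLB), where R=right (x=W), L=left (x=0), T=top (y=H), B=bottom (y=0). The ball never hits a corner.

Final position: (5,0)
Wall sequence: BLTB

1. t=1 → B at (1,0); v=(-1,3)
2. t=1 → L at (0,3); v=(1,3)
3. t=2 → T at (2,9); v=(1,-3)
4. t=3 → B at (5,0); v=(1,3)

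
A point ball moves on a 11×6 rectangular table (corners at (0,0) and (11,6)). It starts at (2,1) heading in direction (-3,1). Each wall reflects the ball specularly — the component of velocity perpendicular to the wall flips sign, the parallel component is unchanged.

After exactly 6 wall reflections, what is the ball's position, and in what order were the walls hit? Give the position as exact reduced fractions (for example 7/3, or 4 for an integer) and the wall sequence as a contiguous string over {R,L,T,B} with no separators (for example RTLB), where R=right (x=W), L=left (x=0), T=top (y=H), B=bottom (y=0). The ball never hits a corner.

1. t=2/3 → L at (0,5/3); v=(3,1)
2. t=11/3 → R at (11,16/3); v=(-3,1)
3. t=2/3 → T at (9,6); v=(-3,-1)
4. t=3 → L at (0,3); v=(3,-1)
5. t=3 → B at (9,0); v=(3,1)
6. t=2/3 → R at (11,2/3); v=(-3,1)

Final position: (11,2/3)
Wall sequence: LRTLBR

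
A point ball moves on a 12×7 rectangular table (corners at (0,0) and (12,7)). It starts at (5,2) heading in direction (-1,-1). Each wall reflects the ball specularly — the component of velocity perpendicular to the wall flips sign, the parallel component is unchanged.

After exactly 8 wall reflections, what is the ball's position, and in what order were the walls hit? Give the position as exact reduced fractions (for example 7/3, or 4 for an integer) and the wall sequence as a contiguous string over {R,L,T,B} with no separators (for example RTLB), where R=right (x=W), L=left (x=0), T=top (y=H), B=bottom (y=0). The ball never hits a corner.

Final position: (1,0)
Wall sequence: BLTBRTLB

1. t=2 → B at (3,0); v=(-1,1)
2. t=3 → L at (0,3); v=(1,1)
3. t=4 → T at (4,7); v=(1,-1)
4. t=7 → B at (11,0); v=(1,1)
5. t=1 → R at (12,1); v=(-1,1)
6. t=6 → T at (6,7); v=(-1,-1)
7. t=6 → L at (0,1); v=(1,-1)
8. t=1 → B at (1,0); v=(1,1)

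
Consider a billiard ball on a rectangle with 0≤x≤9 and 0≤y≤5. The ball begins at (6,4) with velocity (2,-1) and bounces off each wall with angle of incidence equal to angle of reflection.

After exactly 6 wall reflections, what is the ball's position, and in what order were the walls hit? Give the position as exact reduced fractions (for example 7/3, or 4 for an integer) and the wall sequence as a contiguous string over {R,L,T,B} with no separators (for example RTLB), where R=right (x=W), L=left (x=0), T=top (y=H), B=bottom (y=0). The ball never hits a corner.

1. t=3/2 → R at (9,5/2); v=(-2,-1)
2. t=5/2 → B at (4,0); v=(-2,1)
3. t=2 → L at (0,2); v=(2,1)
4. t=3 → T at (6,5); v=(2,-1)
5. t=3/2 → R at (9,7/2); v=(-2,-1)
6. t=7/2 → B at (2,0); v=(-2,1)

Final position: (2,0)
Wall sequence: RBLTRB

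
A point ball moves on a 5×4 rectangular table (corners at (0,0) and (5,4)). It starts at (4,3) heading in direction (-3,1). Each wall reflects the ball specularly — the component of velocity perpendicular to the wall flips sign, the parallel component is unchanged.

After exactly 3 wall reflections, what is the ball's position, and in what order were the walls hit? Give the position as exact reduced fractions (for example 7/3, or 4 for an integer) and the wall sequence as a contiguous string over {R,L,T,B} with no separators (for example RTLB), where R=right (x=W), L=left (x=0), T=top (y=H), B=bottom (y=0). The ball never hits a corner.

1. t=1 → T at (1,4); v=(-3,-1)
2. t=1/3 → L at (0,11/3); v=(3,-1)
3. t=5/3 → R at (5,2); v=(-3,-1)

Final position: (5,2)
Wall sequence: TLR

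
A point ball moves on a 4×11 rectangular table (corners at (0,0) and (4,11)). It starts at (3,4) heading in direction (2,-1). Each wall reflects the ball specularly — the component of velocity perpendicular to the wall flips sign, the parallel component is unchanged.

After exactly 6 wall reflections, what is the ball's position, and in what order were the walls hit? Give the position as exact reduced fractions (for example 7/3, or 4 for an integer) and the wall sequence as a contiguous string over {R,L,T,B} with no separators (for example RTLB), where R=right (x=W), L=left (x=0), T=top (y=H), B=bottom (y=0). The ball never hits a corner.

Final position: (4,9/2)
Wall sequence: RLBRLR

1. t=1/2 → R at (4,7/2); v=(-2,-1)
2. t=2 → L at (0,3/2); v=(2,-1)
3. t=3/2 → B at (3,0); v=(2,1)
4. t=1/2 → R at (4,1/2); v=(-2,1)
5. t=2 → L at (0,5/2); v=(2,1)
6. t=2 → R at (4,9/2); v=(-2,1)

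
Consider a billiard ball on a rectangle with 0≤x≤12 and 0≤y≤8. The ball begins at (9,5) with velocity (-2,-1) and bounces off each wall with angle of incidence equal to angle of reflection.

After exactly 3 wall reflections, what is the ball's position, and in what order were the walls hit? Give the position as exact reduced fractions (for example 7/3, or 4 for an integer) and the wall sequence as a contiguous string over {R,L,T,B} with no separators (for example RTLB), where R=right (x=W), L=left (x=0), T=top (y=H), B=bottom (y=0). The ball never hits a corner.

Final position: (12,11/2)
Wall sequence: LBR

1. t=9/2 → L at (0,1/2); v=(2,-1)
2. t=1/2 → B at (1,0); v=(2,1)
3. t=11/2 → R at (12,11/2); v=(-2,1)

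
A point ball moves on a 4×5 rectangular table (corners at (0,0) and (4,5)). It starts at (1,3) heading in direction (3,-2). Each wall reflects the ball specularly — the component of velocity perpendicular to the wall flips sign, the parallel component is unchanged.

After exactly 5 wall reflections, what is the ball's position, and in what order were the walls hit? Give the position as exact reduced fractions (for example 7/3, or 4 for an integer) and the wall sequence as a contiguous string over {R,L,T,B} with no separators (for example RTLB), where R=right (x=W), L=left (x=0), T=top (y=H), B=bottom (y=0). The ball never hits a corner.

1. t=1 → R at (4,1); v=(-3,-2)
2. t=1/2 → B at (5/2,0); v=(-3,2)
3. t=5/6 → L at (0,5/3); v=(3,2)
4. t=4/3 → R at (4,13/3); v=(-3,2)
5. t=1/3 → T at (3,5); v=(-3,-2)

Final position: (3,5)
Wall sequence: RBLRT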